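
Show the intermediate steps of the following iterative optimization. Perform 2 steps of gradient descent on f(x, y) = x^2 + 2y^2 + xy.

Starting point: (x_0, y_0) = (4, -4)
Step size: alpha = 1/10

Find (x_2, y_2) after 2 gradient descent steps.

f(x,y) = x^2 + 2y^2 + xy
grad_x = 2x + 1y, grad_y = 4y + 1x
Step 1: grad = (4, -12), (18/5, -14/5)
Step 2: grad = (22/5, -38/5), (79/25, -51/25)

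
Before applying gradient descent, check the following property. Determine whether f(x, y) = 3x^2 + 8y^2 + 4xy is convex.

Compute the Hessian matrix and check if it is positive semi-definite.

f(x,y) = 3x^2 + 8y^2 + 4xy
Hessian H = [[6, 4], [4, 16]]
trace(H) = 22, det(H) = 80
Eigenvalues: (22 +/- sqrt(164)) / 2 = 17.4, 4.597
Since both eigenvalues > 0, f is convex.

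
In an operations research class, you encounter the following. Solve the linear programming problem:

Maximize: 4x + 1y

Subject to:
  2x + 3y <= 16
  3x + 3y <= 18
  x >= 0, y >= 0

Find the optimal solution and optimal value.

Feasible vertices: (0, 0), (0, 16/3), (2, 4), (6, 0)
Objective 4x + 1y at each:
  (0, 0): 0
  (0, 16/3): 16/3
  (2, 4): 12
  (6, 0): 24
Maximum is 24 at (6, 0).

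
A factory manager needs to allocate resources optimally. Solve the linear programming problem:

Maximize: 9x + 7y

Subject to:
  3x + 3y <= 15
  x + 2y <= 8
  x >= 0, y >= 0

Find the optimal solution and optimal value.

Feasible vertices: (0, 0), (0, 4), (2, 3), (5, 0)
Objective 9x + 7y at each:
  (0, 0): 0
  (0, 4): 28
  (2, 3): 39
  (5, 0): 45
Maximum is 45 at (5, 0).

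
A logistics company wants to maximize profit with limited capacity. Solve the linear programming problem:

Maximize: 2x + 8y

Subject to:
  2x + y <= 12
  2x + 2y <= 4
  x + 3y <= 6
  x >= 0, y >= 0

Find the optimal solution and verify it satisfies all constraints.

Feasible vertices: (0, 0), (0, 2), (2, 0)
Objective 2x + 8y at each vertex:
  (0, 0): 0
  (0, 2): 16
  (2, 0): 4
Maximum is 16 at (0, 2).
Verify constraints at (x, y) = (0, 2):
  2*0 + 1*2 = 2 <= 12
  2*0 + 2*2 = 4 <= 4 (active)
  1*0 + 3*2 = 6 <= 6 (active)
  x = 0 >= 0, y = 2 >= 0. All constraints satisfied.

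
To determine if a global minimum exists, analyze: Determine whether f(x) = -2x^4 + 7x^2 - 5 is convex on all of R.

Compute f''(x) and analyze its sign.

f(x) = -2x^4 + 7x^2 - 5
f'(x) = -8x^3 + 14x
f''(x) = -24x^2 + 14
f''(x) = -24x^2 + 14 -> -inf as |x| -> inf
Therefore, f is not globally convex on R.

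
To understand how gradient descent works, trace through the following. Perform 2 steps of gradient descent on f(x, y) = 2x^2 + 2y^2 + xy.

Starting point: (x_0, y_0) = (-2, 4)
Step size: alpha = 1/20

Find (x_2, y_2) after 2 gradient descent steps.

f(x,y) = 2x^2 + 2y^2 + xy
grad_x = 4x + 1y, grad_y = 4y + 1x
Step 1: grad = (-4, 14), (-9/5, 33/10)
Step 2: grad = (-39/10, 57/5), (-321/200, 273/100)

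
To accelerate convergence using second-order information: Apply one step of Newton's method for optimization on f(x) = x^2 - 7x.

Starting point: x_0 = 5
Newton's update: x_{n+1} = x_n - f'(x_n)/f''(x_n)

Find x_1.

f(x) = x^2 - 7x
f'(x) = 2x + (-7), f''(x) = 2
Newton step: x_1 = x_0 - f'(x_0)/f''(x_0)
f'(5) = 3
x_1 = 5 - 3/2 = 7/2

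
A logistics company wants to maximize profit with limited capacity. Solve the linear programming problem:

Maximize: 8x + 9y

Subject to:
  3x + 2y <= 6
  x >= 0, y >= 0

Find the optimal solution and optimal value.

The feasible region has vertices at [(0, 0), (2, 0), (0, 3)].
Checking objective 8x + 9y at each vertex:
  (0, 0): 8*0 + 9*0 = 0
  (2, 0): 8*2 + 9*0 = 16
  (0, 3): 8*0 + 9*3 = 27
Maximum is 27 at (0, 3).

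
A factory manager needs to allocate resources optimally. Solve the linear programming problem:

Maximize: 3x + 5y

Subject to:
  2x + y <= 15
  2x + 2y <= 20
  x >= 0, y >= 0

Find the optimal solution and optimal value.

Feasible vertices: (0, 0), (0, 10), (5, 5), (15/2, 0)
Objective 3x + 5y at each:
  (0, 0): 0
  (0, 10): 50
  (5, 5): 40
  (15/2, 0): 45/2
Maximum is 50 at (0, 10).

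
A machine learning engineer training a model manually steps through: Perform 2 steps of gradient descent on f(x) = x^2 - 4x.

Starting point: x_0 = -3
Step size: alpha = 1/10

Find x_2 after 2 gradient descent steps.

f(x) = x^2 - 4x, f'(x) = 2x + (-4)
Step 1: f'(-3) = -10, x_1 = -3 - 1/10 * -10 = -2
Step 2: f'(-2) = -8, x_2 = -2 - 1/10 * -8 = -6/5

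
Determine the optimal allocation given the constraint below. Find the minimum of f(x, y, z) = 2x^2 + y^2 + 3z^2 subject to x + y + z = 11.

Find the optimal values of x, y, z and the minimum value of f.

Using Lagrange multipliers on f = 2x^2 + y^2 + 3z^2 with constraint x + y + z = 11:
Conditions: 2*2*x = lambda, 2*1*y = lambda, 2*3*z = lambda
So x = lambda/4, y = lambda/2, z = lambda/6
Substituting into constraint: lambda * (11/12) = 11
lambda = 12
x = 3, y = 6, z = 2
Minimum value = 66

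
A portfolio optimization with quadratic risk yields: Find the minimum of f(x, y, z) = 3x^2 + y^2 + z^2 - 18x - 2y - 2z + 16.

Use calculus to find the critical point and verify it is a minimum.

f(x,y,z) = 3x^2 + y^2 + z^2 - 18x - 2y - 2z + 16
df/dx = 6x + (-18) = 0 => x = 3
df/dy = 2y + (-2) = 0 => y = 1
df/dz = 2z + (-2) = 0 => z = 1
f(3,1,1) = 3*(3)^2 + 1*(1)^2 + 1*(1)^2 + -18*(3) + -2*(1) + -2*(1) + 16 = -13
Hessian is diagonal with entries 6, 2, 2 > 0, confirmed minimum.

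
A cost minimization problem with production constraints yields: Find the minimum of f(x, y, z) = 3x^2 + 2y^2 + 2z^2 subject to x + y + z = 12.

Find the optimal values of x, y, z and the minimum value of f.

Using Lagrange multipliers on f = 3x^2 + 2y^2 + 2z^2 with constraint x + y + z = 12:
Conditions: 2*3*x = lambda, 2*2*y = lambda, 2*2*z = lambda
So x = lambda/6, y = lambda/4, z = lambda/4
Substituting into constraint: lambda * (2/3) = 12
lambda = 18
x = 3, y = 9/2, z = 9/2
Minimum value = 108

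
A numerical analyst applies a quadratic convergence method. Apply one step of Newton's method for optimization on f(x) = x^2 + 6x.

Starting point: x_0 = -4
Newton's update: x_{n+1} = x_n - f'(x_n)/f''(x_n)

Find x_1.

f(x) = x^2 + 6x
f'(x) = 2x + (6), f''(x) = 2
Newton step: x_1 = x_0 - f'(x_0)/f''(x_0)
f'(-4) = -2
x_1 = -4 - -2/2 = -3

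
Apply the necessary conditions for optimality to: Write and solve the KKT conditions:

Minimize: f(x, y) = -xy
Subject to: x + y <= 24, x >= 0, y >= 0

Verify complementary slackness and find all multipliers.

Problem: min -xy s.t. x + y <= 24 (multiplier lambda), x >= 0 (mu_x), y >= 0 (mu_y)
KKT stationarity: -y + lambda - mu_x = 0, -x + lambda - mu_y = 0, with lambda, mu_x, mu_y >= 0
Complementary slackness: lambda*(x + y - 24) = 0, mu_x*x = 0, mu_y*y = 0
If lambda = 0: y = -mu_x <= 0 and x = -mu_y <= 0 force x = y = 0 with f = 0; but x = y = 12 is feasible with f = -144 < 0, so this is not the minimum. Hence lambda > 0 and x + y = 24.
Try x > 0, y > 0 (so mu_x = mu_y = 0): y = lambda, x = lambda => x = y = lambda
x + y = 24 => 2*lambda = 24 => lambda = 12
x* = y* = 12 > 0, consistent with mu_x = mu_y = 0.
(Any feasible point with x = 0 or y = 0 has f = 0 > -144, so the minimum is not on those boundaries.)
min(-xy) = -144 (i.e. max xy = 144)
Multipliers: lambda = 12, mu_x = 0, mu_y = 0
Complementary slackness: lambda*(x + y - 24) = 12*(12 + 12 - 24) = 0, mu_x*x = 0*12 = 0, mu_y*y = 0*12 = 0. Satisfied.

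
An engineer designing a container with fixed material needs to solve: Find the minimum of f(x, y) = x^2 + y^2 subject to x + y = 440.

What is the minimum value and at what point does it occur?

Substitute y = 440 - x into f(x,y) = x^2 + y^2:
g(x) = x^2 + (440 - x)^2 = 2x^2 - 880x + 193600
g'(x) = 4x - 880 = 0  =>  x = 220
y = 440 - 220 = 220
Minimum value = 220^2 + 220^2 = 96800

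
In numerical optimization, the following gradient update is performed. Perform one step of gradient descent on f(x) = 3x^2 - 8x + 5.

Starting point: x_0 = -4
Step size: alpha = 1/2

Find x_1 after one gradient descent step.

f(x) = 3x^2 - 8x + 5
f'(x) = 6x - 8
f'(-4) = 6*-4 + (-8) = -32
x_1 = x_0 - alpha * f'(x_0) = -4 - 1/2 * -32 = 12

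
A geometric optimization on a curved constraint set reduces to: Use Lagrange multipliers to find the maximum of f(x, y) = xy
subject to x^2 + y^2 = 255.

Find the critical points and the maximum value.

Lagrange conditions: y = 2*lambda*x and x = 2*lambda*y
If x = 0 then y = 0, violating the constraint, so x, y != 0.
Dividing: y/x = x/y => x^2 = y^2 => y = x or y = -x
Constraint: 2x^2 = 255 => x^2 = 255/2 => x = +/-sqrt(255/2)
Critical points: (sqrt(255/2), sqrt(255/2)), (-sqrt(255/2), -sqrt(255/2)), (sqrt(255/2), -sqrt(255/2)), (-sqrt(255/2), sqrt(255/2))
  y = x:  xy = x^2 = 255/2  at (sqrt(255/2), sqrt(255/2)) and (-sqrt(255/2), -sqrt(255/2))
  y = -x: xy = -x^2 = -255/2 at (sqrt(255/2), -sqrt(255/2)) and (-sqrt(255/2), sqrt(255/2))
Maximum xy = 255/2 at (sqrt(255/2), sqrt(255/2)) and (-sqrt(255/2), -sqrt(255/2))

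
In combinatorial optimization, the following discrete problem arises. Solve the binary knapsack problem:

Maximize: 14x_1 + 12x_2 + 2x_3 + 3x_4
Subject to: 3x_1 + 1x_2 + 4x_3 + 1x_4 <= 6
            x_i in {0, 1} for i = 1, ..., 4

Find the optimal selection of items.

Items: item 1 (v=14, w=3), item 2 (v=12, w=1), item 3 (v=2, w=4), item 4 (v=3, w=1)
Capacity: 6
Checking all 16 subsets (w = total weight, v = total value):
  {}: w = 0, v = 0
  {1}: w = 3, v = 14
  {2}: w = 1, v = 12
  {3}: w = 4, v = 2
  {4}: w = 1, v = 3
  {1, 2}: w = 4, v = 26
  {1, 3}: w = 7 > 6, infeasible
  {1, 4}: w = 4, v = 17
  {2, 3}: w = 5, v = 14
  {2, 4}: w = 2, v = 15
  {3, 4}: w = 5, v = 5
  {1, 2, 3}: w = 8 > 6, infeasible
  {1, 2, 4}: w = 5, v = 29
  {1, 3, 4}: w = 8 > 6, infeasible
  {2, 3, 4}: w = 6, v = 17
  {1, 2, 3, 4}: w = 9 > 6, infeasible
Best feasible subset: items [1, 2, 4]
Total weight: 5 <= 6, total value: 29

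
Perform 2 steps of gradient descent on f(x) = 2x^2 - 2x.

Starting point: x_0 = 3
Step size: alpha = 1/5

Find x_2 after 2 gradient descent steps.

f(x) = 2x^2 - 2x, f'(x) = 4x + (-2)
Step 1: f'(3) = 10, x_1 = 3 - 1/5 * 10 = 1
Step 2: f'(1) = 2, x_2 = 1 - 1/5 * 2 = 3/5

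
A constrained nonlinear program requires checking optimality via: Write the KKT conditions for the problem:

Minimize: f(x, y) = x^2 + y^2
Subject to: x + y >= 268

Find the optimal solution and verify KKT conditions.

KKT conditions for min x^2 + y^2 s.t. x + y >= 268:
Stationarity: 2x = mu, 2y = mu
So x = y = mu/2.
Complementary slackness: mu*(x + y - 268) = 0
Primal feasibility: x + y >= 268; dual feasibility: mu >= 0
If mu = 0 then x = y = 0, but 0 + 0 < 268 is infeasible, so the constraint is active.
Constraint active: x + y = 2*(mu/2) = 268 => mu = 268
x = y = 134, f = 35912
Verify: stationarity 2*134 = 268 = mu; primal 134 + 134 = 268 >= 268; dual mu = 268 >= 0; complementary slackness 268*(268 - 268) = 0. All KKT conditions hold.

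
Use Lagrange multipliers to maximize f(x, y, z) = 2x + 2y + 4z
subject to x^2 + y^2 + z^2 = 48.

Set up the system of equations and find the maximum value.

Lagrange conditions: 2 = 2*lambda*x, 2 = 2*lambda*y, 4 = 2*lambda*z
So x:2 = y:2 = z:4, i.e. x = 2t, y = 2t, z = 4t
Constraint: t^2*(2^2 + 2^2 + 4^2) = 48
  t^2 * 24 = 48  =>  t = sqrt(2)
Maximum = 2*2t + 2*2t + 4*4t = 24*sqrt(2) = sqrt(1152)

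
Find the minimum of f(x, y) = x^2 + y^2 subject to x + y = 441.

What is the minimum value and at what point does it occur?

Substitute y = 441 - x into f(x,y) = x^2 + y^2:
g(x) = x^2 + (441 - x)^2 = 2x^2 - 882x + 194481
g'(x) = 4x - 882 = 0  =>  x = 441/2
y = 441 - 441/2 = 441/2
Minimum value = (441/2)^2 + (441/2)^2 = 194481/2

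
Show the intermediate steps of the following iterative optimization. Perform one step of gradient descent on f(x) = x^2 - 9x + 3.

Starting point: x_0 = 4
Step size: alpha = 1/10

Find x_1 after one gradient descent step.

f(x) = x^2 - 9x + 3
f'(x) = 2x - 9
f'(4) = 2*4 + (-9) = -1
x_1 = x_0 - alpha * f'(x_0) = 4 - 1/10 * -1 = 41/10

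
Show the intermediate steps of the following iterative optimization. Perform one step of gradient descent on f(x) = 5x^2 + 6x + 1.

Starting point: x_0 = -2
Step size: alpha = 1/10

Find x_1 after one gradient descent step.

f(x) = 5x^2 + 6x + 1
f'(x) = 10x + 6
f'(-2) = 10*-2 + (6) = -14
x_1 = x_0 - alpha * f'(x_0) = -2 - 1/10 * -14 = -3/5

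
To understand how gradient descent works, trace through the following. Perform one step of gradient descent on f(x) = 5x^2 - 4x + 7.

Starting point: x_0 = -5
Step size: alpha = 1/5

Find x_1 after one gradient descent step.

f(x) = 5x^2 - 4x + 7
f'(x) = 10x - 4
f'(-5) = 10*-5 + (-4) = -54
x_1 = x_0 - alpha * f'(x_0) = -5 - 1/5 * -54 = 29/5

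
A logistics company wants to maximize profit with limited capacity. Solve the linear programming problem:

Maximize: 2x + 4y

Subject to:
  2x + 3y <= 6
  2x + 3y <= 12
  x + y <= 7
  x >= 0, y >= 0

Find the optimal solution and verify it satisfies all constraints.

Feasible vertices: (0, 0), (0, 2), (3, 0)
Objective 2x + 4y at each vertex:
  (0, 0): 0
  (0, 2): 8
  (3, 0): 6
Maximum is 8 at (0, 2).
Verify constraints at (x, y) = (0, 2):
  2*0 + 3*2 = 6 <= 6 (active)
  2*0 + 3*2 = 6 <= 12
  1*0 + 1*2 = 2 <= 7
  x = 0 >= 0, y = 2 >= 0. All constraints satisfied.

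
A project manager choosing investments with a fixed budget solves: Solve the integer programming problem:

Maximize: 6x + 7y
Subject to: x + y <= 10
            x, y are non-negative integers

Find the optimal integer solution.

Objective: 6x + 7y, constraint: x + y <= 10
Coefficient of y is 7 > coefficient of x is 6, so allocate the entire budget to y.
Optimal: x = 0, y = 10, value = 70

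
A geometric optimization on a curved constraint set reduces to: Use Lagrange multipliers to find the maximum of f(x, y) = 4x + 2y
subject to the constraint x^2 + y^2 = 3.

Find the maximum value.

Set up Lagrange conditions: grad f = lambda * grad g
  4 = 2*lambda*x
  2 = 2*lambda*y
From these: x/y = 4/2, so x = 4t, y = 2t for some t.
Substitute into constraint: (4t)^2 + (2t)^2 = 3
  t^2 * 20 = 3
  t = sqrt(3/20)
Maximum = 4*x + 2*y = (4^2 + 2^2)*t = 20 * sqrt(3/20) = sqrt(60)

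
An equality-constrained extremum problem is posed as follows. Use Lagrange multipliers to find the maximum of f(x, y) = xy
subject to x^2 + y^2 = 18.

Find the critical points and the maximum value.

Lagrange conditions: y = 2*lambda*x and x = 2*lambda*y
If x = 0 then y = 0, violating the constraint, so x, y != 0.
Dividing: y/x = x/y => x^2 = y^2 => y = x or y = -x
Constraint: 2x^2 = 18 => x^2 = 9 => x = +/-3
Critical points: (3, 3), (-3, -3), (3, -3), (-3, 3)
  y = x:  xy = x^2 = 9  at (3, 3) and (-3, -3)
  y = -x: xy = -x^2 = -9 at (3, -3) and (-3, 3)
Maximum xy = 9 at (3, 3) and (-3, -3)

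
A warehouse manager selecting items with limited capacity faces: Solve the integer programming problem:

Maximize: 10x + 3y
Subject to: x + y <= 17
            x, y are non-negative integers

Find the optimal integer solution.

Objective: 10x + 3y, constraint: x + y <= 17
Coefficient of x is 10 >= coefficient of y is 3, so allocate the entire budget to x.
Optimal: x = 17, y = 0, value = 170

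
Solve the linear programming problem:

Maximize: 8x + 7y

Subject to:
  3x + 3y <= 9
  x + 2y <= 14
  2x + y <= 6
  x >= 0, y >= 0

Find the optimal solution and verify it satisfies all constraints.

Feasible vertices: (0, 0), (0, 3), (3, 0)
Objective 8x + 7y at each vertex:
  (0, 0): 0
  (0, 3): 21
  (3, 0): 24
Maximum is 24 at (3, 0).
Verify constraints at (x, y) = (3, 0):
  3*3 + 3*0 = 9 <= 9 (active)
  1*3 + 2*0 = 3 <= 14
  2*3 + 1*0 = 6 <= 6 (active)
  x = 3 >= 0, y = 0 >= 0. All constraints satisfied.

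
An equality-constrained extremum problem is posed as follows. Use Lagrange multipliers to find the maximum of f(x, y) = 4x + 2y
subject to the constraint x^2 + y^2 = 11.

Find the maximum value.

Set up Lagrange conditions: grad f = lambda * grad g
  4 = 2*lambda*x
  2 = 2*lambda*y
From these: x/y = 4/2, so x = 4t, y = 2t for some t.
Substitute into constraint: (4t)^2 + (2t)^2 = 11
  t^2 * 20 = 11
  t = sqrt(11/20)
Maximum = 4*x + 2*y = (4^2 + 2^2)*t = 20 * sqrt(11/20) = sqrt(220)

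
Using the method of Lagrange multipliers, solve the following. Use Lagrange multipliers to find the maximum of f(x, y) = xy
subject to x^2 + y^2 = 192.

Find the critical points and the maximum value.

Lagrange conditions: y = 2*lambda*x and x = 2*lambda*y
If x = 0 then y = 0, violating the constraint, so x, y != 0.
Dividing: y/x = x/y => x^2 = y^2 => y = x or y = -x
Constraint: 2x^2 = 192 => x^2 = 96 => x = +/-sqrt(96)
Critical points: (sqrt(96), sqrt(96)), (-sqrt(96), -sqrt(96)), (sqrt(96), -sqrt(96)), (-sqrt(96), sqrt(96))
  y = x:  xy = x^2 = 96  at (sqrt(96), sqrt(96)) and (-sqrt(96), -sqrt(96))
  y = -x: xy = -x^2 = -96 at (sqrt(96), -sqrt(96)) and (-sqrt(96), sqrt(96))
Maximum xy = 96 at (sqrt(96), sqrt(96)) and (-sqrt(96), -sqrt(96))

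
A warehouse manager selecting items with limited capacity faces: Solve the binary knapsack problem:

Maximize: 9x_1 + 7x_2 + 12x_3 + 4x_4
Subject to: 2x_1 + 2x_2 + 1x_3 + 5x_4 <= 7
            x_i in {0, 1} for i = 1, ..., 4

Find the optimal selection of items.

Items: item 1 (v=9, w=2), item 2 (v=7, w=2), item 3 (v=12, w=1), item 4 (v=4, w=5)
Capacity: 7
Checking all 16 subsets (w = total weight, v = total value):
  {}: w = 0, v = 0
  {1}: w = 2, v = 9
  {2}: w = 2, v = 7
  {3}: w = 1, v = 12
  {4}: w = 5, v = 4
  {1, 2}: w = 4, v = 16
  {1, 3}: w = 3, v = 21
  {1, 4}: w = 7, v = 13
  {2, 3}: w = 3, v = 19
  {2, 4}: w = 7, v = 11
  {3, 4}: w = 6, v = 16
  {1, 2, 3}: w = 5, v = 28
  {1, 2, 4}: w = 9 > 7, infeasible
  {1, 3, 4}: w = 8 > 7, infeasible
  {2, 3, 4}: w = 8 > 7, infeasible
  {1, 2, 3, 4}: w = 10 > 7, infeasible
Best feasible subset: items [1, 2, 3]
Total weight: 5 <= 7, total value: 28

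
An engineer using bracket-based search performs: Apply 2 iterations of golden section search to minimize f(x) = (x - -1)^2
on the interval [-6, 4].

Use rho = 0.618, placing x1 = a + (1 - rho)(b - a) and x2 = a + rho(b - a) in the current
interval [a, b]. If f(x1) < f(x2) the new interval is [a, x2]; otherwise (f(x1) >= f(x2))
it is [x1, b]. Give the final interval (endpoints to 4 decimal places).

Golden section search for min of f(x) = (x - -1)^2 on [-6, 4].
Each step: x1 = a + (1 - rho)(b - a), x2 = a + rho(b - a); if f(x1) < f(x2) keep [a, x2], otherwise keep [x1, b].
Step 1: [-6.0000, 4.0000], x1=-2.1800 (f=1.3924), x2=0.1800 (f=1.3924); f(x1) = f(x2) (tie, not '<') => keep [-2.1800, 4.0000]
Step 2: [-2.1800, 4.0000], x1=0.1808 (f=1.3942), x2=1.6392 (f=6.9656); f(x1) < f(x2) => keep [-2.1800, 1.6392]
Final interval: [-2.1800, 1.6392]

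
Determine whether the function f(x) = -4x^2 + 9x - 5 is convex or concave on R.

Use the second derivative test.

f(x) = -4x^2 + 9x - 5
f'(x) = -8x + 9
f''(x) = -8
Since f''(x) = -8 < 0 for all x, f is concave on R.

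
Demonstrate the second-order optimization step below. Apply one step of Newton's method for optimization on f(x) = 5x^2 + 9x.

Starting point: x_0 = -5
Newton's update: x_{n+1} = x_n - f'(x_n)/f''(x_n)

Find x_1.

f(x) = 5x^2 + 9x
f'(x) = 10x + (9), f''(x) = 10
Newton step: x_1 = x_0 - f'(x_0)/f''(x_0)
f'(-5) = -41
x_1 = -5 - -41/10 = -9/10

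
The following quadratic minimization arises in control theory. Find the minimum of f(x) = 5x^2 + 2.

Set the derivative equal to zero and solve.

f(x) = 5x^2 + 2
f'(x) = 10x + (0) = 0
x = 0/10 = 0
f(0) = 2
Since f''(x) = 10 > 0, this is a minimum.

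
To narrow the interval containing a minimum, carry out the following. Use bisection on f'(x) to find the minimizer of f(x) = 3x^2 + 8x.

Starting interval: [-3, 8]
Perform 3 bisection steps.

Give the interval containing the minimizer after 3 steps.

Finding critical point of f(x) = 3x^2 + 8x using bisection on f'(x) = 6x + 8.
f'(x) = 0 when x = -4/3.
Starting interval: [-3, 8]
Step 1: mid = 5/2, f'(mid) = 23, new interval = [-3, 5/2]
Step 2: mid = -1/4, f'(mid) = 13/2, new interval = [-3, -1/4]
Step 3: mid = -13/8, f'(mid) = -7/4, new interval = [-13/8, -1/4]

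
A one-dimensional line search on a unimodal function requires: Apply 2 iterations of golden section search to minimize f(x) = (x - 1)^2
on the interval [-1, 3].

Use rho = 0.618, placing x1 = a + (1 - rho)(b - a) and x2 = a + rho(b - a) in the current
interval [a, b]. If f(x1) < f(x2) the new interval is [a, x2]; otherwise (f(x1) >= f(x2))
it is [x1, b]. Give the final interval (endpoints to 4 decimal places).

Golden section search for min of f(x) = (x - 1)^2 on [-1, 3].
Each step: x1 = a + (1 - rho)(b - a), x2 = a + rho(b - a); if f(x1) < f(x2) keep [a, x2], otherwise keep [x1, b].
Step 1: [-1.0000, 3.0000], x1=0.5280 (f=0.2228), x2=1.4720 (f=0.2228); f(x1) = f(x2) (tie, not '<') => keep [0.5280, 3.0000]
Step 2: [0.5280, 3.0000], x1=1.4723 (f=0.2231), x2=2.0557 (f=1.1145); f(x1) < f(x2) => keep [0.5280, 2.0557]
Final interval: [0.5280, 2.0557]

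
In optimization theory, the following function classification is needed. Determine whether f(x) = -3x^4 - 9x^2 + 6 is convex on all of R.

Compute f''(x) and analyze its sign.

f(x) = -3x^4 - 9x^2 + 6
f'(x) = -12x^3 + -18x
f''(x) = -36x^2 + -18
f''(x) = -36x^2 + -18 <= -18 < 0 for all x
Therefore, f is concave on R.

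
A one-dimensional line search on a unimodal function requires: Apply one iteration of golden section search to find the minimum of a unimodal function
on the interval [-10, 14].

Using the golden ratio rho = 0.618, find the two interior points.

Golden section search on [-10, 14].
Golden ratio rho = 0.618 (approx).
Interior points:
  x_1 = -10 + (1-0.618)*24 = -0.8320
  x_2 = -10 + 0.618*24 = 4.8320
Compare f(x_1) and f(x_2) to determine which subinterval to keep.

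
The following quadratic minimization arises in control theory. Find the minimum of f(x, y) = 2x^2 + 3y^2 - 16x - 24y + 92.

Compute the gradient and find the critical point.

f(x,y) = 2x^2 + 3y^2 - 16x - 24y + 92
df/dx = 4x + (-16) = 0  =>  x = 4
df/dy = 6y + (-24) = 0  =>  y = 4
f(4, 4) = 2*(4)^2 + 3*(4)^2 + -16*(4) + -24*(4) + 92 = 12
Hessian is diagonal with entries 4, 6 > 0, so this is a minimum.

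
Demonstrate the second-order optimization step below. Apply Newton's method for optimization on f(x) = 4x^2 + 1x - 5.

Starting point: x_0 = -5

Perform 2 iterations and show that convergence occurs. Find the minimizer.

f(x) = 4x^2 + 1x - 5, f'(x) = 8x + (1), f''(x) = 8
Step 1: f'(-5) = -39, x_1 = -5 - -39/8 = -1/8
Step 2: f'(-1/8) = 0, x_2 = -1/8 (converged)
Newton's method converges in 1 step for quadratics.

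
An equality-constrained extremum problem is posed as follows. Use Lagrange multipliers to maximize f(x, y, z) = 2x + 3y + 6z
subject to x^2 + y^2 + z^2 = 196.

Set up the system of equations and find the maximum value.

Lagrange conditions: 2 = 2*lambda*x, 3 = 2*lambda*y, 6 = 2*lambda*z
So x:2 = y:3 = z:6, i.e. x = 2t, y = 3t, z = 6t
Constraint: t^2*(2^2 + 3^2 + 6^2) = 196
  t^2 * 49 = 196  =>  t = sqrt(4)
Maximum = 2*2t + 3*3t + 6*6t = 49*sqrt(4) = 98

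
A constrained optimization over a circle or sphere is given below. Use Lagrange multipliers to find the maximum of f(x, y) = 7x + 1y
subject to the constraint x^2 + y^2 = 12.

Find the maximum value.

Set up Lagrange conditions: grad f = lambda * grad g
  7 = 2*lambda*x
  1 = 2*lambda*y
From these: x/y = 7/1, so x = 7t, y = 1t for some t.
Substitute into constraint: (7t)^2 + (1t)^2 = 12
  t^2 * 50 = 12
  t = sqrt(12/50)
Maximum = 7*x + 1*y = (7^2 + 1^2)*t = 50 * sqrt(12/50) = sqrt(600)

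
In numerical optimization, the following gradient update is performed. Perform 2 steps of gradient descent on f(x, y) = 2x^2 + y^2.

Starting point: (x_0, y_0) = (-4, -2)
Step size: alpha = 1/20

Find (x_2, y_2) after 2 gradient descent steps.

f(x,y) = 2x^2 + y^2
grad_x = 4x + 0y, grad_y = 2y + 0x
Step 1: grad = (-16, -4), (-16/5, -9/5)
Step 2: grad = (-64/5, -18/5), (-64/25, -81/50)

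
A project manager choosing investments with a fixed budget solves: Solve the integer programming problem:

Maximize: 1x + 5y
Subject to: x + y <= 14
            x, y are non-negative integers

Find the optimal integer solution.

Objective: 1x + 5y, constraint: x + y <= 14
Coefficient of y is 5 > coefficient of x is 1, so allocate the entire budget to y.
Optimal: x = 0, y = 14, value = 70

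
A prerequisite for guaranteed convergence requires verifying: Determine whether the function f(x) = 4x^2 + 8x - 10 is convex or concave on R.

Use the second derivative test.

f(x) = 4x^2 + 8x - 10
f'(x) = 8x + 8
f''(x) = 8
Since f''(x) = 8 > 0 for all x, f is convex on R.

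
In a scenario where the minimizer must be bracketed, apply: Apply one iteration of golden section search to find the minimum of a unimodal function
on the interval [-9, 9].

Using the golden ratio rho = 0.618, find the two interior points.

Golden section search on [-9, 9].
Golden ratio rho = 0.618 (approx).
Interior points:
  x_1 = -9 + (1-0.618)*18 = -2.1240
  x_2 = -9 + 0.618*18 = 2.1240
Compare f(x_1) and f(x_2) to determine which subinterval to keep.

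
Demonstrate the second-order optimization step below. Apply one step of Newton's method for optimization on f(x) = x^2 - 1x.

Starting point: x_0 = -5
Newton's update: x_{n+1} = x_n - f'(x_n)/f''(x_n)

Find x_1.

f(x) = x^2 - 1x
f'(x) = 2x + (-1), f''(x) = 2
Newton step: x_1 = x_0 - f'(x_0)/f''(x_0)
f'(-5) = -11
x_1 = -5 - -11/2 = 1/2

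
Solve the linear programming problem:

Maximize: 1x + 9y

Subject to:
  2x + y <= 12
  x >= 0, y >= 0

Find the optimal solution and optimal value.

The feasible region has vertices at [(0, 0), (6, 0), (0, 12)].
Checking objective 1x + 9y at each vertex:
  (0, 0): 1*0 + 9*0 = 0
  (6, 0): 1*6 + 9*0 = 6
  (0, 12): 1*0 + 9*12 = 108
Maximum is 108 at (0, 12).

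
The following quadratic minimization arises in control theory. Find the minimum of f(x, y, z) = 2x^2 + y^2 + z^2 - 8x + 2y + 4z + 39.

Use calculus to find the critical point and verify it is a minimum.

f(x,y,z) = 2x^2 + y^2 + z^2 - 8x + 2y + 4z + 39
df/dx = 4x + (-8) = 0 => x = 2
df/dy = 2y + (2) = 0 => y = -1
df/dz = 2z + (4) = 0 => z = -2
f(2,-1,-2) = 2*(2)^2 + 1*(-1)^2 + 1*(-2)^2 + -8*(2) + 2*(-1) + 4*(-2) + 39 = 26
Hessian is diagonal with entries 4, 2, 2 > 0, confirmed minimum.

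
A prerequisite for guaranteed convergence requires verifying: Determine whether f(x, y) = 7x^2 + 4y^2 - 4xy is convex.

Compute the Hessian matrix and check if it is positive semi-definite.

f(x,y) = 7x^2 + 4y^2 - 4xy
Hessian H = [[14, -4], [-4, 8]]
trace(H) = 22, det(H) = 96
Eigenvalues: (22 +/- sqrt(100)) / 2 = 16, 6
Since both eigenvalues > 0, f is convex.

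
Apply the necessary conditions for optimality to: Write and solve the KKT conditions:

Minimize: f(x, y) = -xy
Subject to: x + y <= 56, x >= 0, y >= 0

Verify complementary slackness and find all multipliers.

Problem: min -xy s.t. x + y <= 56 (multiplier lambda), x >= 0 (mu_x), y >= 0 (mu_y)
KKT stationarity: -y + lambda - mu_x = 0, -x + lambda - mu_y = 0, with lambda, mu_x, mu_y >= 0
Complementary slackness: lambda*(x + y - 56) = 0, mu_x*x = 0, mu_y*y = 0
If lambda = 0: y = -mu_x <= 0 and x = -mu_y <= 0 force x = y = 0 with f = 0; but x = y = 28 is feasible with f = -784 < 0, so this is not the minimum. Hence lambda > 0 and x + y = 56.
Try x > 0, y > 0 (so mu_x = mu_y = 0): y = lambda, x = lambda => x = y = lambda
x + y = 56 => 2*lambda = 56 => lambda = 28
x* = y* = 28 > 0, consistent with mu_x = mu_y = 0.
(Any feasible point with x = 0 or y = 0 has f = 0 > -784, so the minimum is not on those boundaries.)
min(-xy) = -784 (i.e. max xy = 784)
Multipliers: lambda = 28, mu_x = 0, mu_y = 0
Complementary slackness: lambda*(x + y - 56) = 28*(28 + 28 - 56) = 0, mu_x*x = 0*28 = 0, mu_y*y = 0*28 = 0. Satisfied.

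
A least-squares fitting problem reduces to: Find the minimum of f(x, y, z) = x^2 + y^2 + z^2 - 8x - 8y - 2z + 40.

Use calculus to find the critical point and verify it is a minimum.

f(x,y,z) = x^2 + y^2 + z^2 - 8x - 8y - 2z + 40
df/dx = 2x + (-8) = 0 => x = 4
df/dy = 2y + (-8) = 0 => y = 4
df/dz = 2z + (-2) = 0 => z = 1
f(4,4,1) = 1*(4)^2 + 1*(4)^2 + 1*(1)^2 + -8*(4) + -8*(4) + -2*(1) + 40 = 7
Hessian is diagonal with entries 2, 2, 2 > 0, confirmed minimum.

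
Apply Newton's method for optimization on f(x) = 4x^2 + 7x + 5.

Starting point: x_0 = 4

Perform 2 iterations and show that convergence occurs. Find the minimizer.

f(x) = 4x^2 + 7x + 5, f'(x) = 8x + (7), f''(x) = 8
Step 1: f'(4) = 39, x_1 = 4 - 39/8 = -7/8
Step 2: f'(-7/8) = 0, x_2 = -7/8 (converged)
Newton's method converges in 1 step for quadratics.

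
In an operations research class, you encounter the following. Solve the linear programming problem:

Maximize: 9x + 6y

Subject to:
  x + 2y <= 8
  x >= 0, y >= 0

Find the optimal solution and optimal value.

The feasible region has vertices at [(0, 0), (8, 0), (0, 4)].
Checking objective 9x + 6y at each vertex:
  (0, 0): 9*0 + 6*0 = 0
  (8, 0): 9*8 + 6*0 = 72
  (0, 4): 9*0 + 6*4 = 24
Maximum is 72 at (8, 0).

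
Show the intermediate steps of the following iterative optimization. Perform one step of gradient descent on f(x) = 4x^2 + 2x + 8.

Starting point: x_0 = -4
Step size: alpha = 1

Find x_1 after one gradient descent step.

f(x) = 4x^2 + 2x + 8
f'(x) = 8x + 2
f'(-4) = 8*-4 + (2) = -30
x_1 = x_0 - alpha * f'(x_0) = -4 - 1 * -30 = 26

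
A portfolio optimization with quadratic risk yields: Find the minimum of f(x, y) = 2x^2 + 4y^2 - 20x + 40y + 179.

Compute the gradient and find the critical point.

f(x,y) = 2x^2 + 4y^2 - 20x + 40y + 179
df/dx = 4x + (-20) = 0  =>  x = 5
df/dy = 8y + (40) = 0  =>  y = -5
f(5, -5) = 2*(5)^2 + 4*(-5)^2 + -20*(5) + 40*(-5) + 179 = 29
Hessian is diagonal with entries 4, 8 > 0, so this is a minimum.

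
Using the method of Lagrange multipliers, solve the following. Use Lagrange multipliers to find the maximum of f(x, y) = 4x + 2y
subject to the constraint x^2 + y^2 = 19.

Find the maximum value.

Set up Lagrange conditions: grad f = lambda * grad g
  4 = 2*lambda*x
  2 = 2*lambda*y
From these: x/y = 4/2, so x = 4t, y = 2t for some t.
Substitute into constraint: (4t)^2 + (2t)^2 = 19
  t^2 * 20 = 19
  t = sqrt(19/20)
Maximum = 4*x + 2*y = (4^2 + 2^2)*t = 20 * sqrt(19/20) = sqrt(380)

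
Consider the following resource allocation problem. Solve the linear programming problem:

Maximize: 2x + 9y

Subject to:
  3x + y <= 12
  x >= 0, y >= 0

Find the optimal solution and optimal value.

The feasible region has vertices at [(0, 0), (4, 0), (0, 12)].
Checking objective 2x + 9y at each vertex:
  (0, 0): 2*0 + 9*0 = 0
  (4, 0): 2*4 + 9*0 = 8
  (0, 12): 2*0 + 9*12 = 108
Maximum is 108 at (0, 12).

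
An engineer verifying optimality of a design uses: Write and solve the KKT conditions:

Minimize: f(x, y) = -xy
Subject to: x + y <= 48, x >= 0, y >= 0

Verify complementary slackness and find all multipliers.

Problem: min -xy s.t. x + y <= 48 (multiplier lambda), x >= 0 (mu_x), y >= 0 (mu_y)
KKT stationarity: -y + lambda - mu_x = 0, -x + lambda - mu_y = 0, with lambda, mu_x, mu_y >= 0
Complementary slackness: lambda*(x + y - 48) = 0, mu_x*x = 0, mu_y*y = 0
If lambda = 0: y = -mu_x <= 0 and x = -mu_y <= 0 force x = y = 0 with f = 0; but x = y = 24 is feasible with f = -576 < 0, so this is not the minimum. Hence lambda > 0 and x + y = 48.
Try x > 0, y > 0 (so mu_x = mu_y = 0): y = lambda, x = lambda => x = y = lambda
x + y = 48 => 2*lambda = 48 => lambda = 24
x* = y* = 24 > 0, consistent with mu_x = mu_y = 0.
(Any feasible point with x = 0 or y = 0 has f = 0 > -576, so the minimum is not on those boundaries.)
min(-xy) = -576 (i.e. max xy = 576)
Multipliers: lambda = 24, mu_x = 0, mu_y = 0
Complementary slackness: lambda*(x + y - 48) = 24*(24 + 24 - 48) = 0, mu_x*x = 0*24 = 0, mu_y*y = 0*24 = 0. Satisfied.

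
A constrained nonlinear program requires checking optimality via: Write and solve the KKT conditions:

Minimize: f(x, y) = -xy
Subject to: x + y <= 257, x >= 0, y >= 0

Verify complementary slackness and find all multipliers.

Problem: min -xy s.t. x + y <= 257 (multiplier lambda), x >= 0 (mu_x), y >= 0 (mu_y)
KKT stationarity: -y + lambda - mu_x = 0, -x + lambda - mu_y = 0, with lambda, mu_x, mu_y >= 0
Complementary slackness: lambda*(x + y - 257) = 0, mu_x*x = 0, mu_y*y = 0
If lambda = 0: y = -mu_x <= 0 and x = -mu_y <= 0 force x = y = 0 with f = 0; but x = y = 257/2 is feasible with f = -66049/4 < 0, so this is not the minimum. Hence lambda > 0 and x + y = 257.
Try x > 0, y > 0 (so mu_x = mu_y = 0): y = lambda, x = lambda => x = y = lambda
x + y = 257 => 2*lambda = 257 => lambda = 257/2
x* = y* = 257/2 > 0, consistent with mu_x = mu_y = 0.
(Any feasible point with x = 0 or y = 0 has f = 0 > -66049/4, so the minimum is not on those boundaries.)
min(-xy) = -66049/4 (i.e. max xy = 66049/4)
Multipliers: lambda = 257/2, mu_x = 0, mu_y = 0
Complementary slackness: lambda*(x + y - 257) = 257/2*(257/2 + 257/2 - 257) = 0, mu_x*x = 0*257/2 = 0, mu_y*y = 0*257/2 = 0. Satisfied.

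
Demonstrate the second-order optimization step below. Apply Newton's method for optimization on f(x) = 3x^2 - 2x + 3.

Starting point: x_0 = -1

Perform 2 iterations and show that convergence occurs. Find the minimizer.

f(x) = 3x^2 - 2x + 3, f'(x) = 6x + (-2), f''(x) = 6
Step 1: f'(-1) = -8, x_1 = -1 - -8/6 = 1/3
Step 2: f'(1/3) = 0, x_2 = 1/3 (converged)
Newton's method converges in 1 step for quadratics.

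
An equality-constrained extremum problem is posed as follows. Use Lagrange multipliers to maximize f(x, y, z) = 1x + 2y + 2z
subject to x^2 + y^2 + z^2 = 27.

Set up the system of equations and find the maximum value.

Lagrange conditions: 1 = 2*lambda*x, 2 = 2*lambda*y, 2 = 2*lambda*z
So x:1 = y:2 = z:2, i.e. x = 1t, y = 2t, z = 2t
Constraint: t^2*(1^2 + 2^2 + 2^2) = 27
  t^2 * 9 = 27  =>  t = sqrt(3)
Maximum = 1*1t + 2*2t + 2*2t = 9*sqrt(3) = sqrt(243)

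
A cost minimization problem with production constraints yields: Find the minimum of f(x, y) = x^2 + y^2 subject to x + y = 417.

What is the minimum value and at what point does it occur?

Substitute y = 417 - x into f(x,y) = x^2 + y^2:
g(x) = x^2 + (417 - x)^2 = 2x^2 - 834x + 173889
g'(x) = 4x - 834 = 0  =>  x = 417/2
y = 417 - 417/2 = 417/2
Minimum value = (417/2)^2 + (417/2)^2 = 173889/2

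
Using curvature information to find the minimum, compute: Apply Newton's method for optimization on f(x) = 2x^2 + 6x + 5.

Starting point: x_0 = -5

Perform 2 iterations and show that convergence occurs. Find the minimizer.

f(x) = 2x^2 + 6x + 5, f'(x) = 4x + (6), f''(x) = 4
Step 1: f'(-5) = -14, x_1 = -5 - -14/4 = -3/2
Step 2: f'(-3/2) = 0, x_2 = -3/2 (converged)
Newton's method converges in 1 step for quadratics.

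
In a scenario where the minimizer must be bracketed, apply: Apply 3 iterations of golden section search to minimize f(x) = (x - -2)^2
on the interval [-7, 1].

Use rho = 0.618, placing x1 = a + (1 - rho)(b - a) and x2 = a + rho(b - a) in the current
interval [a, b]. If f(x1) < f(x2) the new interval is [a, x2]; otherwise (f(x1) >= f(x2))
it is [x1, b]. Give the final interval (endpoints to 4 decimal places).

Golden section search for min of f(x) = (x - -2)^2 on [-7, 1].
Each step: x1 = a + (1 - rho)(b - a), x2 = a + rho(b - a); if f(x1) < f(x2) keep [a, x2], otherwise keep [x1, b].
Step 1: [-7.0000, 1.0000], x1=-3.9440 (f=3.7791), x2=-2.0560 (f=0.0031); f(x1) > f(x2) => keep [-3.9440, 1.0000]
Step 2: [-3.9440, 1.0000], x1=-2.0554 (f=0.0031), x2=-0.8886 (f=1.2352); f(x1) < f(x2) => keep [-3.9440, -0.8886]
Step 3: [-3.9440, -0.8886], x1=-2.7768 (f=0.6035), x2=-2.0558 (f=0.0031); f(x1) > f(x2) => keep [-2.7768, -0.8886]
Final interval: [-2.7768, -0.8886]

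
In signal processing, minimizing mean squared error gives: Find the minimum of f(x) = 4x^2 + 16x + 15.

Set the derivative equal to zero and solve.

f(x) = 4x^2 + 16x + 15
f'(x) = 8x + (16) = 0
x = -16/8 = -2
f(-2) = -1
Since f''(x) = 8 > 0, this is a minimum.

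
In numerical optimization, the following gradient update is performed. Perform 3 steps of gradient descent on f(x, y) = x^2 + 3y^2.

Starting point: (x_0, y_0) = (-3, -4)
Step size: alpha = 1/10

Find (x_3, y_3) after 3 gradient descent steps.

f(x,y) = x^2 + 3y^2
grad_x = 2x + 0y, grad_y = 6y + 0x
Step 1: grad = (-6, -24), (-12/5, -8/5)
Step 2: grad = (-24/5, -48/5), (-48/25, -16/25)
Step 3: grad = (-96/25, -96/25), (-192/125, -32/125)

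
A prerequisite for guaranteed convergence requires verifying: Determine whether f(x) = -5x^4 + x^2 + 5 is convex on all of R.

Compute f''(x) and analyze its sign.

f(x) = -5x^4 + x^2 + 5
f'(x) = -20x^3 + 2x
f''(x) = -60x^2 + 2
f''(x) = -60x^2 + 2 -> -inf as |x| -> inf
Therefore, f is not globally convex on R.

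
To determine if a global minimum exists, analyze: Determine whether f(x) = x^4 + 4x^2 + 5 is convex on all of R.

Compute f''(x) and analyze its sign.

f(x) = x^4 + 4x^2 + 5
f'(x) = 4x^3 + 8x
f''(x) = 12x^2 + 8
f''(x) = 12x^2 + 8 >= 8 > 0 for all x
Therefore, f is convex on R.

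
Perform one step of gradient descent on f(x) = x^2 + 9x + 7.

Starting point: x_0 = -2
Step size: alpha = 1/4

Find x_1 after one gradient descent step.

f(x) = x^2 + 9x + 7
f'(x) = 2x + 9
f'(-2) = 2*-2 + (9) = 5
x_1 = x_0 - alpha * f'(x_0) = -2 - 1/4 * 5 = -13/4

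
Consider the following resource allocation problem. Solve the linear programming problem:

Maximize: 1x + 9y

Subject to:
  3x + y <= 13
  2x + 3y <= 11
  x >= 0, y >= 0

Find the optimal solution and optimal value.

Feasible vertices: (0, 0), (0, 11/3), (4, 1), (13/3, 0)
Objective 1x + 9y at each:
  (0, 0): 0
  (0, 11/3): 33
  (4, 1): 13
  (13/3, 0): 13/3
Maximum is 33 at (0, 11/3).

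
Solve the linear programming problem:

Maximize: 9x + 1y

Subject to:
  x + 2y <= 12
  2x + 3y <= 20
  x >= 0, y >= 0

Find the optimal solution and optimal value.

Feasible vertices: (0, 0), (0, 6), (4, 4), (10, 0)
Objective 9x + 1y at each:
  (0, 0): 0
  (0, 6): 6
  (4, 4): 40
  (10, 0): 90
Maximum is 90 at (10, 0).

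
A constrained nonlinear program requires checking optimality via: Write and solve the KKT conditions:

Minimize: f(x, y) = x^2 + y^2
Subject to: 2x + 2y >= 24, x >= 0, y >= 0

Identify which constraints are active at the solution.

KKT conditions for min x^2 + y^2 s.t. 2x + 2y >= 24, x >= 0, y >= 0:
Stationarity: 2x = mu*2 + mu_x, 2y = mu*2 + mu_y, with mu, mu_x, mu_y >= 0
Complementary slackness: mu*(2x + 2y - 24) = 0, mu_x*x = 0, mu_y*y = 0
(0, 0) is infeasible (2*0 + 2*0 < 24), so if mu = 0 stationarity would force x = mu_x/2 >= 0, y = mu_y/2 >= 0 with mu_x*x = mu_y*y = 0, i.e. x = y = 0: contradiction. Hence mu > 0 and 2x + 2y = 24 is active.
Try x > 0, y > 0 (so mu_x = mu_y = 0): x = 2*mu/2, y = 2*mu/2
Substitute: 2*(2*mu/2) + 2*(2*mu/2) = 24
  mu*8/2 = 24 => mu = 6
x* = 6 > 0, y* = 6 > 0, consistent with mu_x = mu_y = 0.
f is convex and the constraints are linear, so this KKT point is the global minimum.
f* = 72
Active constraints: 2x + 2y >= 24 (holds with equality, mu = 6 > 0); x >= 0 and y >= 0 are inactive (mu_x = mu_y = 0).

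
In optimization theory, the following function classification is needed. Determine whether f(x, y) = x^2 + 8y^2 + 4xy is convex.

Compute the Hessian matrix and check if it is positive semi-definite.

f(x,y) = x^2 + 8y^2 + 4xy
Hessian H = [[2, 4], [4, 16]]
trace(H) = 18, det(H) = 16
Eigenvalues: (18 +/- sqrt(260)) / 2 = 17.06, 0.9377
Since both eigenvalues > 0, f is convex.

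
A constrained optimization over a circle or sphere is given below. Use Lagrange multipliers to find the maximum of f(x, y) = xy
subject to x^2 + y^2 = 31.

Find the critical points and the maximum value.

Lagrange conditions: y = 2*lambda*x and x = 2*lambda*y
If x = 0 then y = 0, violating the constraint, so x, y != 0.
Dividing: y/x = x/y => x^2 = y^2 => y = x or y = -x
Constraint: 2x^2 = 31 => x^2 = 31/2 => x = +/-sqrt(31/2)
Critical points: (sqrt(31/2), sqrt(31/2)), (-sqrt(31/2), -sqrt(31/2)), (sqrt(31/2), -sqrt(31/2)), (-sqrt(31/2), sqrt(31/2))
  y = x:  xy = x^2 = 31/2  at (sqrt(31/2), sqrt(31/2)) and (-sqrt(31/2), -sqrt(31/2))
  y = -x: xy = -x^2 = -31/2 at (sqrt(31/2), -sqrt(31/2)) and (-sqrt(31/2), sqrt(31/2))
Maximum xy = 31/2 at (sqrt(31/2), sqrt(31/2)) and (-sqrt(31/2), -sqrt(31/2))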